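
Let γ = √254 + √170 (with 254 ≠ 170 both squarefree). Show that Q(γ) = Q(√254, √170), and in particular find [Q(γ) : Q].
[Q(γ) : Q] = 4 (equivalently, Q(γ) = Q(√254, √170))

Obviously Q(γ) ⊆ Q(√254, √170), and [Q(√254, √170):Q] = 4 (since 254, 170 are distinct squarefree integers > 1 with 43180 not a perfect square). To show equality we compute the minimal polynomial of γ. From γ = √254 + √170: γ^2 = 254 + 2√(43180) + 170 = 424 + 2√(43180), so γ^2 - 424 = 2√(43180); squaring, (γ^2 - 424)^2 = 4·43180, i.e. γ^4 - 848γ^2 + 179776 - 172720 = 0, i.e. γ^4 - 848γ^2 + 7056 = 0. So γ is a root of x^4 - 848x^2 + 7056. This polynomial is irreducible over Q: it has no rational root (each ±√254 ± √170 is irrational), and any factorization into two quadratics over Q would force √(43180) ∈ Q (pairing opposite roots) or √254, √170 ∈ Q (other pairings), all impossible. Hence [Q(γ):Q] = 4 = [Q(√254, √170):Q], so Q(γ) = Q(√254, √170).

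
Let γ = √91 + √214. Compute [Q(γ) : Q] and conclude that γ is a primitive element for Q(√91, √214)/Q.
[Q(γ) : Q] = 4 (equivalently, Q(γ) = Q(√91, √214))

Obviously Q(γ) ⊆ Q(√91, √214), and [Q(√91, √214):Q] = 4 (since 91, 214 are distinct squarefree integers > 1 with 19474 not a perfect square). To show equality we compute the minimal polynomial of γ. From γ = √91 + √214: γ^2 = 91 + 2√(19474) + 214 = 305 + 2√(19474), so γ^2 - 305 = 2√(19474); squaring, (γ^2 - 305)^2 = 4·19474, i.e. γ^4 - 610γ^2 + 93025 - 77896 = 0, i.e. γ^4 - 610γ^2 + 15129 = 0. So γ is a root of x^4 - 610x^2 + 15129. This polynomial is irreducible over Q: it has no rational root (each ±√91 ± √214 is irrational), and any factorization into two quadratics over Q would force √(19474) ∈ Q (pairing opposite roots) or √91, √214 ∈ Q (other pairings), all impossible. Hence [Q(γ):Q] = 4 = [Q(√91, √214):Q], so Q(γ) = Q(√91, √214).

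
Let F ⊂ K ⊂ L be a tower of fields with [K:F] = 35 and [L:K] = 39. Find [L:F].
[L:F] = 1365

The tower law says that for any tower of field extensions F ⊂ K ⊂ L with finite degrees, [L:F] = [L:K] · [K:F]. Here this gives [L:F] = 39 · 35 = 1365.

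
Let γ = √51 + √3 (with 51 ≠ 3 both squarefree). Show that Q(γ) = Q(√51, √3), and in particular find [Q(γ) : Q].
[Q(γ) : Q] = 4 (equivalently, Q(γ) = Q(√51, √3))

Obviously Q(γ) ⊆ Q(√51, √3), and [Q(√51, √3):Q] = 4 (since 51, 3 are distinct squarefree integers > 1 with 153 not a perfect square). To show equality we compute the minimal polynomial of γ. From γ = √51 + √3: γ^2 = 51 + 2√(153) + 3 = 54 + 2√(153), so γ^2 - 54 = 2√(153); squaring, (γ^2 - 54)^2 = 4·153, i.e. γ^4 - 108γ^2 + 2916 - 612 = 0, i.e. γ^4 - 108γ^2 + 2304 = 0. So γ is a root of x^4 - 108x^2 + 2304. This polynomial is irreducible over Q: it has no rational root (each ±√51 ± √3 is irrational), and any factorization into two quadratics over Q would force √(153) ∈ Q (pairing opposite roots) or √51, √3 ∈ Q (other pairings), all impossible. Hence [Q(γ):Q] = 4 = [Q(√51, √3):Q], so Q(γ) = Q(√51, √3).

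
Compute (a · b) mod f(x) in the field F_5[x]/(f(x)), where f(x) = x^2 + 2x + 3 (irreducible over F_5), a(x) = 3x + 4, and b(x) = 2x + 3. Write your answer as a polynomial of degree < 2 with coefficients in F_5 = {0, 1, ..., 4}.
a · b ≡ 4 (mod f(x))

Multiply in F_5[x]: a(x)·b(x) = (3x + 4)·(2x + 3) = x^2 + 2x + 2. This has degree ≥ 2, so divide by f(x) over F_5: x^2 + 2x + 2 = (1)·(x^2 + 2x + 3) + (4). Hence a·b ≡ 4 (mod f). (F_5[x]/(f) is a field with 5^2 = 25 elements since f is irreducible of degree 2.)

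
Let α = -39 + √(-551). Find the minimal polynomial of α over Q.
m_α(x) = x^2 + 78x + 2072

From α + 39 = √(-551), squaring gives (α + 39)^2 = -551, i.e. α^2 + 78α + 1521 = -551, so α^2 + 78α + 2072 = 0. The discriminant of x^2 + 78x + 2072 is (78)^2 - 4·(2072) = 6084 - 8288 = -2204, and 4·(-551) is not a perfect square in Q since -551 is squarefree and ≠ 1. Hence x^2 + 78x + 2072 is irreducible over Q and is the minimal polynomial of α.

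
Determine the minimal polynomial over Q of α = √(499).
m_α(x) = x^2 - 499

α satisfies α^2 - 499 = 0, so x^2 - 499 annihilates α. Since d = 499 is squarefree and ≠ 1, it is not a perfect square in Q, so x^2 - 499 has no rational root and is therefore irreducible over Q (a degree-2 polynomial over a field is irreducible iff it has no root). Hence m_α(x) = x^2 - 499.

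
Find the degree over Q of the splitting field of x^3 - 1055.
[K : Q] = 6

The roots of x^3 - 1055 are ∛1055, ω∛1055, ω^2∛1055 where ω = e^(2πi/3) is a primitive cube root of unity, so K = Q(∛1055, ω). Now [Q(∛1055):Q] = 3 (since 1055 is not a perfect cube, x^3 - 1055 is irreducible) and [Q(ω):Q] = 2. Both 2 and 3 divide [K:Q], and [K:Q] ≤ 3·2 = 6, so [K:Q] = 6. (Equivalently: Q(∛1055) ⊂ R but ω ∉ R, so [K : Q(∛1055)] = 2.)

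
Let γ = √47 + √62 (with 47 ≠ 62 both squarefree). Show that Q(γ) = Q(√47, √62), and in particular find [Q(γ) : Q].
[Q(γ) : Q] = 4 (equivalently, Q(γ) = Q(√47, √62))

Obviously Q(γ) ⊆ Q(√47, √62), and [Q(√47, √62):Q] = 4 (since 47, 62 are distinct squarefree integers > 1 with 2914 not a perfect square). To show equality we compute the minimal polynomial of γ. From γ = √47 + √62: γ^2 = 47 + 2√(2914) + 62 = 109 + 2√(2914), so γ^2 - 109 = 2√(2914); squaring, (γ^2 - 109)^2 = 4·2914, i.e. γ^4 - 218γ^2 + 11881 - 11656 = 0, i.e. γ^4 - 218γ^2 + 225 = 0. So γ is a root of x^4 - 218x^2 + 225. This polynomial is irreducible over Q: it has no rational root (each ±√47 ± √62 is irrational), and any factorization into two quadratics over Q would force √(2914) ∈ Q (pairing opposite roots) or √47, √62 ∈ Q (other pairings), all impossible. Hence [Q(γ):Q] = 4 = [Q(√47, √62):Q], so Q(γ) = Q(√47, √62).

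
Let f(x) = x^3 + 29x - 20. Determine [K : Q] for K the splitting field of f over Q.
[K : Q] = 6

By the rational root test, any rational root of the monic integer polynomial f(x) = x^3 + 29x - 20 must be an integer dividing the constant term -20, i.e. one of ±{1, 2, 4, 5, 10, 20}. Evaluating: f(1) = 10, f(-1) = -50, f(2) = 46, f(-2) = -86, f(4) = 160, f(-4) = -200, f(5) = 250, f(-5) = -290, f(10) = 1270, f(-10) = -1310, f(20) = 8560, f(-20) = -8600; none is 0, so f has no rational root and is therefore irreducible over Q (a cubic with no linear factor over a field is irreducible). For an irreducible cubic, the Galois group is A_3 or S_3 according as the discriminant disc(f) = -4a^3 - 27b^2 = -4·(29)^3 - 27·(-20)^2 = -108356 is or is not a square in Q. Here disc(f) = -108356 is not a perfect square in Q, so the Galois group of f over Q is not contained in A_3 and must be all of S_3. The splitting field has degree |S_3| = 6 over Q, so [K : Q] = 6.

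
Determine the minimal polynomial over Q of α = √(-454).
m_α(x) = x^2 + 454

α satisfies α^2 + 454 = 0, so x^2 + 454 annihilates α. Since d = -454 is squarefree and ≠ 1, it is not a perfect square in Q, so x^2 + 454 has no rational root and is therefore irreducible over Q (a degree-2 polynomial over a field is irreducible iff it has no root). Hence m_α(x) = x^2 + 454.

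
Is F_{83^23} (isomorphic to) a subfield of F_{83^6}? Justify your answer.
No: F_{83^23} is not a subfield of F_{83^6}

F_{p^m} embeds in F_{p^n} iff m | n. Here 23 ∤ 6 (since 6 = 0·23 + 6 with remainder 6 ≠ 0), so F_{83^23} is not a subfield of F_{83^6}. Equivalently: if it were, the tower law would give 23 = [F_{83^23}:F_83] dividing [F_{83^6}:F_83] = 6, contradiction.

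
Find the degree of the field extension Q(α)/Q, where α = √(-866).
[Q(α):Q] = 2

[Q(α):Q] equals the degree of the minimal polynomial of α. Here α^2 = -866 and x^2 + 866 is irreducible (d = -866 is squarefree, ≠ 1, hence not a square), so deg(m_α) = 2. Thus [Q(α):Q] = 2.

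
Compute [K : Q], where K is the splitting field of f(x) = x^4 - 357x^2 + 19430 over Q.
[K : Q] = 4

Solving the quadratic in x^2: x^2 = (357 ± √(357^2 - 4·19430))/2 = (357 ± √49729)/2 = (357 ± 223)/2, giving x^2 = 290 or x^2 = 67. So f(x) = (x^2 - 290)(x^2 - 67) and the roots of f are ±√290, ±√67. Hence the splitting field is K = Q(√290, √67). Since 290 and 67 are distinct squarefree integers > 1, their product 19430 is not a perfect square, so √67 ∉ Q(√290). By the tower law [K:Q] = [Q(√290,√67):Q(√290)] · [Q(√290):Q] = 2 · 2 = 4.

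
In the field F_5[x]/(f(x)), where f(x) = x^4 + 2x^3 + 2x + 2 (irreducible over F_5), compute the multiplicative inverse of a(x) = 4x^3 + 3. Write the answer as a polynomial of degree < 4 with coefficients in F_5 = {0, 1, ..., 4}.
a(x)^(-1) ≡ 2x + 4 (mod f(x))

Since f is irreducible over F_5, F_5[x]/(f) is a field and a(x) ≠ 0 has an inverse. Apply the extended Euclidean algorithm to f(x) and a(x) in F_5[x]: f(x) = (4x + 3)·a(x) + (3). The last nonzero remainder is the constant 3 = gcd(f, a) in F_5. Back-substituting through the division chain expresses 3 = s(x)·a(x) + t(x)·f(x) with s(x) ≡ x + 2 (mod f), so (x + 2)·a(x) ≡ 3 (mod f). Multiplying by 3^(-1) ≡ 2 in F_5 gives a(x)^(-1) ≡ 2·(x + 2) ≡ 2x + 4 (mod f). Check: (4x^3 + 3)·(2x + 4) = 3x^4 + x^3 + x + 2 ≡ 1 (mod x^4 + 2x^3 + 2x + 2).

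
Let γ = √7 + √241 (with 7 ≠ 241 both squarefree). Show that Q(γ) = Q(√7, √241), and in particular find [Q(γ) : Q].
[Q(γ) : Q] = 4 (equivalently, Q(γ) = Q(√7, √241))

Obviously Q(γ) ⊆ Q(√7, √241), and [Q(√7, √241):Q] = 4 (since 7, 241 are distinct squarefree integers > 1 with 1687 not a perfect square). To show equality we compute the minimal polynomial of γ. From γ = √7 + √241: γ^2 = 7 + 2√(1687) + 241 = 248 + 2√(1687), so γ^2 - 248 = 2√(1687); squaring, (γ^2 - 248)^2 = 4·1687, i.e. γ^4 - 496γ^2 + 61504 - 6748 = 0, i.e. γ^4 - 496γ^2 + 54756 = 0. So γ is a root of x^4 - 496x^2 + 54756. This polynomial is irreducible over Q: it has no rational root (each ±√7 ± √241 is irrational), and any factorization into two quadratics over Q would force √(1687) ∈ Q (pairing opposite roots) or √7, √241 ∈ Q (other pairings), all impossible. Hence [Q(γ):Q] = 4 = [Q(√7, √241):Q], so Q(γ) = Q(√7, √241).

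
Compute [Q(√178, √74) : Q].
[Q(√178, √74) : Q] = 4

[Q(√178):Q] = 2 (min poly x^2 - 178, irreducible since 178 is squarefree > 1). For the top step, suppose √74 ∈ Q(√178), say √74 = c + d√178 with c, d ∈ Q. Squaring: 74 = c^2 + 178d^2 + 2cd√178. Since √178 ∉ Q this forces 2cd = 0. If d = 0 then √74 = c ∈ Q, contradicting 74 squarefree > 1. If c = 0 then 74 = 178d^2, so 178·74 = (178d)^2 is a perfect square in Q — but 178·74 = 13172 is not a perfect square (since 178 and 74 are distinct squarefree integers). Contradiction. Hence √74 ∉ Q(√178), so x^2 - 74 stays irreducible over Q(√178) and [Q(√178, √74) : Q(√178)] = 2. By the tower law, [Q(√178, √74) : Q] = 2 · 2 = 4.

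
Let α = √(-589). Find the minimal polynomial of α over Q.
m_α(x) = x^2 + 589

α satisfies α^2 + 589 = 0, so x^2 + 589 annihilates α. Since d = -589 is squarefree and ≠ 1, it is not a perfect square in Q, so x^2 + 589 has no rational root and is therefore irreducible over Q (a degree-2 polynomial over a field is irreducible iff it has no root). Hence m_α(x) = x^2 + 589.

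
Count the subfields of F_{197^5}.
F_{197^5} has 2 subfields

The subfields of F_{p^n} are exactly the fields F_{p^d} for d | n (each is the fixed field of the unique index-d subgroup of Gal(F_{p^n}/F_p) ≅ Z/nZ). The divisors of n = 5 are {1, 5}, giving 2 subfields: F_{197^1}, F_{197^5}.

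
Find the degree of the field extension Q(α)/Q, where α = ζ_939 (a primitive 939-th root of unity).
[Q(α):Q] = 624

The minimal polynomial of ζ_939 over Q is the 939-th cyclotomic polynomial Φ_939(x), which is irreducible over Q and has degree φ(939) = 624. Hence [Q(α):Q] = φ(939) = 624.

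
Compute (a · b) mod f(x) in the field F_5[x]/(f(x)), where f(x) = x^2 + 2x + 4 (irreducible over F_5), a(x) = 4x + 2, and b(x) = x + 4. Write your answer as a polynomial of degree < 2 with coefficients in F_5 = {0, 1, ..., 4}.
a · b ≡ 2 (mod f(x))

Multiply in F_5[x]: a(x)·b(x) = (4x + 2)·(x + 4) = 4x^2 + 3x + 3. This has degree ≥ 2, so divide by f(x) over F_5: 4x^2 + 3x + 3 = (4)·(x^2 + 2x + 4) + (2). Hence a·b ≡ 2 (mod f). (F_5[x]/(f) is a field with 5^2 = 25 elements since f is irreducible of degree 2.)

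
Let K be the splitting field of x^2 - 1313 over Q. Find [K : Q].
[K : Q] = 2

f(x) = x^2 - 1313 factors as (x - √1313)(x + √1313). The splitting field is K = Q(√1313). Since 1313 is squarefree and > 1, it is not a perfect square, so x^2 - 1313 is irreducible over Q and [Q(√1313) : Q] = 2. Hence [K : Q] = 2.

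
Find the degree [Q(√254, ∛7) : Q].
[Q(√254, ∛7) : Q] = 6

Let L = Q(√254, ∛7). Since Q(√254) ⊂ L and [Q(√254):Q] = 2, the tower law gives 2 | [L:Q]. Likewise Q(∛7) ⊂ L with [Q(∛7):Q] = 3 (because 7 is not a perfect cube), so 3 | [L:Q]. As gcd(2,3) = 1, [L:Q] is divisible by 6. Conversely L is generated over Q by √254 and ∛7, so [L:Q] ≤ 2·3 = 6. Therefore [Q(√254, ∛7) : Q] = 6.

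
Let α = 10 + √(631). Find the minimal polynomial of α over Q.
m_α(x) = x^2 - 20x - 531

From α - 10 = √(631), squaring gives (α - 10)^2 = 631, i.e. α^2 - 20α + 100 = 631, so α^2 - 20α - 531 = 0. The discriminant of x^2 - 20x - 531 is (-20)^2 - 4·(-531) = 400 + 2124 = 2524, and 4·(631) is not a perfect square in Q since 631 is squarefree and ≠ 1. Hence x^2 - 20x - 531 is irreducible over Q and is the minimal polynomial of α.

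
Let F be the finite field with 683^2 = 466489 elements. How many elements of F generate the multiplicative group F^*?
There are φ(466488) = 129600 primitive elements

F_q^* is cyclic of order q - 1 = 466488. A cyclic group of order m has exactly φ(m) generators. Here m = 466488 = 2^3 · 3^2 · 11 · 19 · 31, so the number of primitive elements is φ(466488) = 129600.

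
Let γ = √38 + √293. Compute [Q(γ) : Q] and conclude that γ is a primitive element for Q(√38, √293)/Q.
[Q(γ) : Q] = 4 (equivalently, Q(γ) = Q(√38, √293))

Obviously Q(γ) ⊆ Q(√38, √293), and [Q(√38, √293):Q] = 4 (since 38, 293 are distinct squarefree integers > 1 with 11134 not a perfect square). To show equality we compute the minimal polynomial of γ. From γ = √38 + √293: γ^2 = 38 + 2√(11134) + 293 = 331 + 2√(11134), so γ^2 - 331 = 2√(11134); squaring, (γ^2 - 331)^2 = 4·11134, i.e. γ^4 - 662γ^2 + 109561 - 44536 = 0, i.e. γ^4 - 662γ^2 + 65025 = 0. So γ is a root of x^4 - 662x^2 + 65025. This polynomial is irreducible over Q: it has no rational root (each ±√38 ± √293 is irrational), and any factorization into two quadratics over Q would force √(11134) ∈ Q (pairing opposite roots) or √38, √293 ∈ Q (other pairings), all impossible. Hence [Q(γ):Q] = 4 = [Q(√38, √293):Q], so Q(γ) = Q(√38, √293).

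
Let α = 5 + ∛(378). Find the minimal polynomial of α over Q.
m_α(x) = x^3 - 15x^2 + 75x - 503

Set β = α - 5 = ∛(378), so β^3 = 378. Then (α - 5)^3 - 378 = 0, i.e. α is a root of g(x) = (x - 5)^3 - 378 = x^3 - 15x^2 + 75x - 503. Since g(x) = h(x - 5) where h(x) = x^3 - 378, and h is irreducible over Q (because 378 is not a perfect cube, so h has no rational root, and a monic cubic with no rational root is irreducible), g is also irreducible (irreducibility is preserved under the substitution x → x - 5). Hence m_α(x) = x^3 - 15x^2 + 75x - 503.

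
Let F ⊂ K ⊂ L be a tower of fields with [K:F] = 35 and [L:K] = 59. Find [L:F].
[L:F] = 2065

The tower law says that for any tower of field extensions F ⊂ K ⊂ L with finite degrees, [L:F] = [L:K] · [K:F]. Here this gives [L:F] = 59 · 35 = 2065.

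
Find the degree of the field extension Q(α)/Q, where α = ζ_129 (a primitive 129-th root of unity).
[Q(α):Q] = 84

The minimal polynomial of ζ_129 over Q is the 129-th cyclotomic polynomial Φ_129(x), which is irreducible over Q and has degree φ(129) = 84. Hence [Q(α):Q] = φ(129) = 84.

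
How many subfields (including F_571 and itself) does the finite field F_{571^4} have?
F_{571^4} has 3 subfields

The subfields of F_{p^n} are exactly the fields F_{p^d} for d | n (each is the fixed field of the unique index-d subgroup of Gal(F_{p^n}/F_p) ≅ Z/nZ). The divisors of n = 4 are {1, 2, 4}, giving 3 subfields: F_{571^1}, F_{571^2}, F_{571^4}.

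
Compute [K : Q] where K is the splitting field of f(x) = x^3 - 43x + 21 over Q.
[K : Q] = 6

By the rational root test, any rational root of the monic integer polynomial f(x) = x^3 - 43x + 21 must be an integer dividing the constant term 21, i.e. one of ±{1, 3, 7, 21}. Evaluating: f(1) = -21, f(-1) = 63, f(3) = -81, f(-3) = 123, f(7) = 63, f(-7) = -21, f(21) = 8379, f(-21) = -8337; none is 0, so f has no rational root and is therefore irreducible over Q (a cubic with no linear factor over a field is irreducible). For an irreducible cubic, the Galois group is A_3 or S_3 according as the discriminant disc(f) = -4a^3 - 27b^2 = -4·(-43)^3 - 27·(21)^2 = 306121 is or is not a square in Q. Here disc(f) = 306121 is not a perfect square in Q, so the Galois group of f over Q is not contained in A_3 and must be all of S_3. The splitting field has degree |S_3| = 6 over Q, so [K : Q] = 6.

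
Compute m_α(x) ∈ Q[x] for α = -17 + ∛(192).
m_α(x) = x^3 + 51x^2 + 867x + 4721

Set β = α + 17 = ∛(192), so β^3 = 192. Then (α + 17)^3 - 192 = 0, i.e. α is a root of g(x) = (x + 17)^3 - 192 = x^3 + 51x^2 + 867x + 4721. Since g(x) = h(x + 17) where h(x) = x^3 - 192, and h is irreducible over Q (because 192 is not a perfect cube, so h has no rational root, and a monic cubic with no rational root is irreducible), g is also irreducible (irreducibility is preserved under the substitution x → x + 17). Hence m_α(x) = x^3 + 51x^2 + 867x + 4721.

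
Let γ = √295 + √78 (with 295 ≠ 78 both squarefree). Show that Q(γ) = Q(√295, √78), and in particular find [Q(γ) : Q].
[Q(γ) : Q] = 4 (equivalently, Q(γ) = Q(√295, √78))

Obviously Q(γ) ⊆ Q(√295, √78), and [Q(√295, √78):Q] = 4 (since 295, 78 are distinct squarefree integers > 1 with 23010 not a perfect square). To show equality we compute the minimal polynomial of γ. From γ = √295 + √78: γ^2 = 295 + 2√(23010) + 78 = 373 + 2√(23010), so γ^2 - 373 = 2√(23010); squaring, (γ^2 - 373)^2 = 4·23010, i.e. γ^4 - 746γ^2 + 139129 - 92040 = 0, i.e. γ^4 - 746γ^2 + 47089 = 0. So γ is a root of x^4 - 746x^2 + 47089. This polynomial is irreducible over Q: it has no rational root (each ±√295 ± √78 is irrational), and any factorization into two quadratics over Q would force √(23010) ∈ Q (pairing opposite roots) or √295, √78 ∈ Q (other pairings), all impossible. Hence [Q(γ):Q] = 4 = [Q(√295, √78):Q], so Q(γ) = Q(√295, √78).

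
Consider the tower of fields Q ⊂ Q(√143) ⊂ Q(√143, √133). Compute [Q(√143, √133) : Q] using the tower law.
[Q(√143, √133) : Q] = 4

[Q(√143):Q] = 2 (min poly x^2 - 143, irreducible since 143 is squarefree > 1). For the top step, suppose √133 ∈ Q(√143), say √133 = c + d√143 with c, d ∈ Q. Squaring: 133 = c^2 + 143d^2 + 2cd√143. Since √143 ∉ Q this forces 2cd = 0. If d = 0 then √133 = c ∈ Q, contradicting 133 squarefree > 1. If c = 0 then 133 = 143d^2, so 143·133 = (143d)^2 is a perfect square in Q — but 143·133 = 19019 is not a perfect square (since 143 and 133 are distinct squarefree integers). Contradiction. Hence √133 ∉ Q(√143), so x^2 - 133 stays irreducible over Q(√143) and [Q(√143, √133) : Q(√143)] = 2. By the tower law, [Q(√143, √133) : Q] = 2 · 2 = 4.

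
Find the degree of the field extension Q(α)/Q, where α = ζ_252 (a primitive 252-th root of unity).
[Q(α):Q] = 72

The minimal polynomial of ζ_252 over Q is the 252-th cyclotomic polynomial Φ_252(x), which is irreducible over Q and has degree φ(252) = 72. Hence [Q(α):Q] = φ(252) = 72.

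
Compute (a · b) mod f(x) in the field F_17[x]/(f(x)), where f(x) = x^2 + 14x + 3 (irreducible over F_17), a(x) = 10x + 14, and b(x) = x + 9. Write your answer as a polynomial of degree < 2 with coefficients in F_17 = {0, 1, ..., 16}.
a · b ≡ 15x + 11 (mod f(x))

Multiply in F_17[x]: a(x)·b(x) = (10x + 14)·(x + 9) = 10x^2 + 2x + 7. This has degree ≥ 2, so divide by f(x) over F_17: 10x^2 + 2x + 7 = (10)·(x^2 + 14x + 3) + (15x + 11). Hence a·b ≡ 15x + 11 (mod f). (F_17[x]/(f) is a field with 17^2 = 289 elements since f is irreducible of degree 2.)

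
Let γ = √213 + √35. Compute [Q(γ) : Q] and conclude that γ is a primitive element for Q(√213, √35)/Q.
[Q(γ) : Q] = 4 (equivalently, Q(γ) = Q(√213, √35))

Obviously Q(γ) ⊆ Q(√213, √35), and [Q(√213, √35):Q] = 4 (since 213, 35 are distinct squarefree integers > 1 with 7455 not a perfect square). To show equality we compute the minimal polynomial of γ. From γ = √213 + √35: γ^2 = 213 + 2√(7455) + 35 = 248 + 2√(7455), so γ^2 - 248 = 2√(7455); squaring, (γ^2 - 248)^2 = 4·7455, i.e. γ^4 - 496γ^2 + 61504 - 29820 = 0, i.e. γ^4 - 496γ^2 + 31684 = 0. So γ is a root of x^4 - 496x^2 + 31684. This polynomial is irreducible over Q: it has no rational root (each ±√213 ± √35 is irrational), and any factorization into two quadratics over Q would force √(7455) ∈ Q (pairing opposite roots) or √213, √35 ∈ Q (other pairings), all impossible. Hence [Q(γ):Q] = 4 = [Q(√213, √35):Q], so Q(γ) = Q(√213, √35).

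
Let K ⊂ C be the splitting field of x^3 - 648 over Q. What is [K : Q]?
[K : Q] = 6

The roots of x^3 - 648 are ∛648, ω∛648, ω^2∛648 where ω = e^(2πi/3) is a primitive cube root of unity, so K = Q(∛648, ω). Now [Q(∛648):Q] = 3 (since 648 is not a perfect cube, x^3 - 648 is irreducible) and [Q(ω):Q] = 2. Both 2 and 3 divide [K:Q], and [K:Q] ≤ 3·2 = 6, so [K:Q] = 6. (Equivalently: Q(∛648) ⊂ R but ω ∉ R, so [K : Q(∛648)] = 2.)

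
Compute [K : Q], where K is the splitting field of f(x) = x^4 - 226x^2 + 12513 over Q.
[K : Q] = 4

Solving the quadratic in x^2: x^2 = (226 ± √(226^2 - 4·12513))/2 = (226 ± √1024)/2 = (226 ± 32)/2, giving x^2 = 97 or x^2 = 129. So f(x) = (x^2 - 97)(x^2 - 129) and the roots of f are ±√97, ±√129. Hence the splitting field is K = Q(√97, √129). Since 97 and 129 are distinct squarefree integers > 1, their product 12513 is not a perfect square, so √129 ∉ Q(√97). By the tower law [K:Q] = [Q(√97,√129):Q(√97)] · [Q(√97):Q] = 2 · 2 = 4.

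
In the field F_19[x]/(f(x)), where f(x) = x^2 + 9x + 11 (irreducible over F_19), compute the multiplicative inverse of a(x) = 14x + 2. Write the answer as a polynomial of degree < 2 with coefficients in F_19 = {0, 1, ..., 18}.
a(x)^(-1) ≡ 3x + 13 (mod f(x))

Since f is irreducible over F_19, F_19[x]/(f) is a field and a(x) ≠ 0 has an inverse. Apply the extended Euclidean algorithm to f(x) and a(x) in F_19[x]: f(x) = (15x + 8)·a(x) + (14). The last nonzero remainder is the constant 14 = gcd(f, a) in F_19. Back-substituting through the division chain expresses 14 = s(x)·a(x) + t(x)·f(x) with s(x) ≡ 4x + 11 (mod f), so (4x + 11)·a(x) ≡ 14 (mod f). Multiplying by 14^(-1) ≡ 15 in F_19 gives a(x)^(-1) ≡ 15·(4x + 11) ≡ 3x + 13 (mod f). Check: (14x + 2)·(3x + 13) = 4x^2 + 17x + 7 ≡ 1 (mod x^2 + 9x + 11).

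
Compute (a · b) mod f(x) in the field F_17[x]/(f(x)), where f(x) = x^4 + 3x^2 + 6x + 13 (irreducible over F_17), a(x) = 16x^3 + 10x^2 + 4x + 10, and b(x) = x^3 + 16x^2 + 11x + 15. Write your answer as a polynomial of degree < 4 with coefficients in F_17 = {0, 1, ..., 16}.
a · b ≡ 6x^3 + 3x^2 + 9x + 9 (mod f(x))

Multiply in F_17[x]: a(x)·b(x) = (16x^3 + 10x^2 + 4x + 10)·(x^3 + 16x^2 + 11x + 15) = 16x^6 + 11x^5 + 16x^3 + 14x^2 + 14. This has degree ≥ 4, so divide by f(x) over F_17: 16x^6 + 11x^5 + 16x^3 + 14x^2 + 14 = (16x^2 + 11x + 3)·(x^4 + 3x^2 + 6x + 13) + (6x^3 + 3x^2 + 9x + 9). Hence a·b ≡ 6x^3 + 3x^2 + 9x + 9 (mod f). (F_17[x]/(f) is a field with 17^4 = 83521 elements since f is irreducible of degree 4.)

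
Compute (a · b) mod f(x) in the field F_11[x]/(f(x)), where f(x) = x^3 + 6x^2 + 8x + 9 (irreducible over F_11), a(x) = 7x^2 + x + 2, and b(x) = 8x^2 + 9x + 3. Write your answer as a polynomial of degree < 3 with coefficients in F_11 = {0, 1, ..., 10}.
a · b ≡ 9x + 4 (mod f(x))

Multiply in F_11[x]: a(x)·b(x) = (7x^2 + x + 2)·(8x^2 + 9x + 3) = x^4 + 5x^3 + 2x^2 + 10x + 6. This has degree ≥ 3, so divide by f(x) over F_11: x^4 + 5x^3 + 2x^2 + 10x + 6 = (x + 10)·(x^3 + 6x^2 + 8x + 9) + (9x + 4). Hence a·b ≡ 9x + 4 (mod f). (F_11[x]/(f) is a field with 11^3 = 1331 elements since f is irreducible of degree 3.)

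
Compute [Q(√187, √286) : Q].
[Q(√187, √286) : Q] = 4

[Q(√187):Q] = 2 (min poly x^2 - 187, irreducible since 187 is squarefree > 1). For the top step, suppose √286 ∈ Q(√187), say √286 = c + d√187 with c, d ∈ Q. Squaring: 286 = c^2 + 187d^2 + 2cd√187. Since √187 ∉ Q this forces 2cd = 0. If d = 0 then √286 = c ∈ Q, contradicting 286 squarefree > 1. If c = 0 then 286 = 187d^2, so 187·286 = (187d)^2 is a perfect square in Q — but 187·286 = 53482 is not a perfect square (since 187 and 286 are distinct squarefree integers). Contradiction. Hence √286 ∉ Q(√187), so x^2 - 286 stays irreducible over Q(√187) and [Q(√187, √286) : Q(√187)] = 2. By the tower law, [Q(√187, √286) : Q] = 2 · 2 = 4.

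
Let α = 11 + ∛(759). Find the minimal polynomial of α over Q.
m_α(x) = x^3 - 33x^2 + 363x - 2090

Set β = α - 11 = ∛(759), so β^3 = 759. Then (α - 11)^3 - 759 = 0, i.e. α is a root of g(x) = (x - 11)^3 - 759 = x^3 - 33x^2 + 363x - 2090. Since g(x) = h(x - 11) where h(x) = x^3 - 759, and h is irreducible over Q (because 759 is not a perfect cube, so h has no rational root, and a monic cubic with no rational root is irreducible), g is also irreducible (irreducibility is preserved under the substitution x → x - 11). Hence m_α(x) = x^3 - 33x^2 + 363x - 2090.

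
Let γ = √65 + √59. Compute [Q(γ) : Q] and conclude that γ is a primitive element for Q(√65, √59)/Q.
[Q(γ) : Q] = 4 (equivalently, Q(γ) = Q(√65, √59))

Obviously Q(γ) ⊆ Q(√65, √59), and [Q(√65, √59):Q] = 4 (since 65, 59 are distinct squarefree integers > 1 with 3835 not a perfect square). To show equality we compute the minimal polynomial of γ. From γ = √65 + √59: γ^2 = 65 + 2√(3835) + 59 = 124 + 2√(3835), so γ^2 - 124 = 2√(3835); squaring, (γ^2 - 124)^2 = 4·3835, i.e. γ^4 - 248γ^2 + 15376 - 15340 = 0, i.e. γ^4 - 248γ^2 + 36 = 0. So γ is a root of x^4 - 248x^2 + 36. This polynomial is irreducible over Q: it has no rational root (each ±√65 ± √59 is irrational), and any factorization into two quadratics over Q would force √(3835) ∈ Q (pairing opposite roots) or √65, √59 ∈ Q (other pairings), all impossible. Hence [Q(γ):Q] = 4 = [Q(√65, √59):Q], so Q(γ) = Q(√65, √59).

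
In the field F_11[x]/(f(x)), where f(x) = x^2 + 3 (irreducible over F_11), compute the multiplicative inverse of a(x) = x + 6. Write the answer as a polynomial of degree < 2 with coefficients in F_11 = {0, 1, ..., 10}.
a(x)^(-1) ≡ 9x + 1 (mod f(x))

Since f is irreducible over F_11, F_11[x]/(f) is a field and a(x) ≠ 0 has an inverse. Apply the extended Euclidean algorithm to f(x) and a(x) in F_11[x]: f(x) = (x + 5)·a(x) + (6). The last nonzero remainder is the constant 6 = gcd(f, a) in F_11. Back-substituting through the division chain expresses 6 = s(x)·a(x) + t(x)·f(x) with s(x) ≡ 10x + 6 (mod f), so (10x + 6)·a(x) ≡ 6 (mod f). Multiplying by 6^(-1) ≡ 2 in F_11 gives a(x)^(-1) ≡ 2·(10x + 6) ≡ 9x + 1 (mod f). Check: (x + 6)·(9x + 1) = 9x^2 + 6 ≡ 1 (mod x^2 + 3).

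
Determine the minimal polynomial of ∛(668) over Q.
m_α(x) = x^3 - 668

α satisfies α^3 = 668, so x^3 - 668 annihilates α. By the rational root test, a rational root p/q (in lowest terms) of x^3 - 668 would satisfy p^3 = 668 q^3, forcing q = 1 and p^3 = 668; but 668 is not a perfect cube, contradiction. A monic cubic over Q with no rational root is irreducible (any nontrivial factorization would include a linear factor). Hence x^3 - 668 is the minimal polynomial of α, and in particular [Q(α):Q] = 3.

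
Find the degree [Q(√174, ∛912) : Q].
[Q(√174, ∛912) : Q] = 6

Let L = Q(√174, ∛912). Since Q(√174) ⊂ L and [Q(√174):Q] = 2, the tower law gives 2 | [L:Q]. Likewise Q(∛912) ⊂ L with [Q(∛912):Q] = 3 (because 912 is not a perfect cube), so 3 | [L:Q]. As gcd(2,3) = 1, [L:Q] is divisible by 6. Conversely L is generated over Q by √174 and ∛912, so [L:Q] ≤ 2·3 = 6. Therefore [Q(√174, ∛912) : Q] = 6.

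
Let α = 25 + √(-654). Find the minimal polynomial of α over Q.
m_α(x) = x^2 - 50x + 1279

From α - 25 = √(-654), squaring gives (α - 25)^2 = -654, i.e. α^2 - 50α + 625 = -654, so α^2 - 50α + 1279 = 0. The discriminant of x^2 - 50x + 1279 is (-50)^2 - 4·(1279) = 2500 - 5116 = -2616, and 4·(-654) is not a perfect square in Q since -654 is squarefree and ≠ 1. Hence x^2 - 50x + 1279 is irreducible over Q and is the minimal polynomial of α.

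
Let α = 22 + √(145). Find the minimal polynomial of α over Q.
m_α(x) = x^2 - 44x + 339

From α - 22 = √(145), squaring gives (α - 22)^2 = 145, i.e. α^2 - 44α + 484 = 145, so α^2 - 44α + 339 = 0. The discriminant of x^2 - 44x + 339 is (-44)^2 - 4·(339) = 1936 - 1356 = 580, and 4·(145) is not a perfect square in Q since 145 is squarefree and ≠ 1. Hence x^2 - 44x + 339 is irreducible over Q and is the minimal polynomial of α.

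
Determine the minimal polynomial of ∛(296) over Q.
m_α(x) = x^3 - 296

α satisfies α^3 = 296, so x^3 - 296 annihilates α. By the rational root test, a rational root p/q (in lowest terms) of x^3 - 296 would satisfy p^3 = 296 q^3, forcing q = 1 and p^3 = 296; but 296 is not a perfect cube, contradiction. A monic cubic over Q with no rational root is irreducible (any nontrivial factorization would include a linear factor). Hence x^3 - 296 is the minimal polynomial of α, and in particular [Q(α):Q] = 3.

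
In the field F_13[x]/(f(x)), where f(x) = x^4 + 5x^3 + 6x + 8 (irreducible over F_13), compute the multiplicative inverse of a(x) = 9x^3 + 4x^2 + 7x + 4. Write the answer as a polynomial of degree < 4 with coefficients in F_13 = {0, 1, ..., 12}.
a(x)^(-1) ≡ 8x^3 + 5x^2 + 7x + 11 (mod f(x))

Since f is irreducible over F_13, F_13[x]/(f) is a field and a(x) ≠ 0 has an inverse. Apply the extended Euclidean algorithm to f(x) and a(x) in F_13[x]: f(x) = (3x + 5)·a(x) + (11x^2 + 11x + 1);  a(x) = (2x + 9)·(11x^2 + 11x + 1) + (10x + 8);  (11x^2 + 11x + 1) = (5x + 1)·(10x + 8) + (6). The last nonzero remainder is the constant 6 = gcd(f, a) in F_13. Back-substituting through the division chain expresses 6 = s(x)·a(x) + t(x)·f(x) with s(x) ≡ 9x^3 + 4x^2 + 3x + 1 (mod f), so (9x^3 + 4x^2 + 3x + 1)·a(x) ≡ 6 (mod f). Multiplying by 6^(-1) ≡ 11 in F_13 gives a(x)^(-1) ≡ 11·(9x^3 + 4x^2 + 3x + 1) ≡ 8x^3 + 5x^2 + 7x + 11 (mod f). Check: (9x^3 + 4x^2 + 7x + 4)·(8x^3 + 5x^2 + 7x + 11) = 7x^6 + 12x^5 + 9x^4 + 12x^3 + 9x^2 + x + 5 ≡ 1 (mod x^4 + 5x^3 + 6x + 8).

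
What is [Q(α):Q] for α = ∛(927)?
[Q(α):Q] = 3

The minimal polynomial of α is x^3 - 927, irreducible over Q since 927 is not a perfect cube (so x^3 - 927 has no rational root). Hence [Q(α):Q] = deg(m_α) = 3.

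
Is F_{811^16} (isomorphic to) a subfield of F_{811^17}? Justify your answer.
No: F_{811^16} is not a subfield of F_{811^17}

F_{p^m} embeds in F_{p^n} iff m | n. Here 16 ∤ 17 (since 17 = 1·16 + 1 with remainder 1 ≠ 0), so F_{811^16} is not a subfield of F_{811^17}. Equivalently: if it were, the tower law would give 16 = [F_{811^16}:F_811] dividing [F_{811^17}:F_811] = 17, contradiction.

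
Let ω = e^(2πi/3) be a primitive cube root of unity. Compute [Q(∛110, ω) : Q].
[Q(∛110, ω) : Q] = 6

[Q(∛110):Q] = 3 (min poly x^3 - 110, irreducible since 110 is not a perfect cube). [Q(ω):Q] = 2 (min poly x^2 + x + 1). Since Q(∛110) ⊂ R and ω ∉ R, we have ω ∉ Q(∛110), so x^2 + x + 1 remains irreducible over Q(∛110) and [Q(∛110, ω) : Q(∛110)] = 2. By the tower law, [Q(∛110, ω) : Q] = 3 · 2 = 6. (In fact Q(∛110, ω) is the splitting field of x^3 - 110 over Q.)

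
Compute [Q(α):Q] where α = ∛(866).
[Q(α):Q] = 3

The minimal polynomial of α is x^3 - 866, irreducible over Q since 866 is not a perfect cube (so x^3 - 866 has no rational root). Hence [Q(α):Q] = deg(m_α) = 3.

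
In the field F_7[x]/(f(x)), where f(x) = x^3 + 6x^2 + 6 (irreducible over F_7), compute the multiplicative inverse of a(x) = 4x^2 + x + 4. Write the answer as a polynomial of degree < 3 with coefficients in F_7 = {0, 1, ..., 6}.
a(x)^(-1) ≡ 5x^2 + 1 (mod f(x))

Since f is irreducible over F_7, F_7[x]/(f) is a field and a(x) ≠ 0 has an inverse. Apply the extended Euclidean algorithm to f(x) and a(x) in F_7[x]: f(x) = (2x + 1)·a(x) + (5x + 2);  a(x) = (5x + 1)·(5x + 2) + (2). The last nonzero remainder is the constant 2 = gcd(f, a) in F_7. Back-substituting through the division chain expresses 2 = s(x)·a(x) + t(x)·f(x) with s(x) ≡ 3x^2 + 2 (mod f), so (3x^2 + 2)·a(x) ≡ 2 (mod f). Multiplying by 2^(-1) ≡ 4 in F_7 gives a(x)^(-1) ≡ 4·(3x^2 + 2) ≡ 5x^2 + 1 (mod f). Check: (4x^2 + x + 4)·(5x^2 + 1) = 6x^4 + 5x^3 + 3x^2 + x + 4 ≡ 1 (mod x^3 + 6x^2 + 6).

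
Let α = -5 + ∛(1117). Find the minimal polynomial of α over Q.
m_α(x) = x^3 + 15x^2 + 75x - 992

Set β = α + 5 = ∛(1117), so β^3 = 1117. Then (α + 5)^3 - 1117 = 0, i.e. α is a root of g(x) = (x + 5)^3 - 1117 = x^3 + 15x^2 + 75x - 992. Since g(x) = h(x + 5) where h(x) = x^3 - 1117, and h is irreducible over Q (because 1117 is not a perfect cube, so h has no rational root, and a monic cubic with no rational root is irreducible), g is also irreducible (irreducibility is preserved under the substitution x → x + 5). Hence m_α(x) = x^3 + 15x^2 + 75x - 992.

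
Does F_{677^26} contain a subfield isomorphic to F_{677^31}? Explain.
No: F_{677^31} is not a subfield of F_{677^26}

F_{p^m} embeds in F_{p^n} iff m | n. Here 31 ∤ 26 (since 26 = 0·31 + 26 with remainder 26 ≠ 0), so F_{677^31} is not a subfield of F_{677^26}. Equivalently: if it were, the tower law would give 31 = [F_{677^31}:F_677] dividing [F_{677^26}:F_677] = 26, contradiction.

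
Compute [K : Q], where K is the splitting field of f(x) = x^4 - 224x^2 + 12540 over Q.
[K : Q] = 4

Solving the quadratic in x^2: x^2 = (224 ± √(224^2 - 4·12540))/2 = (224 ± √16)/2 = (224 ± 4)/2, giving x^2 = 114 or x^2 = 110. So f(x) = (x^2 - 114)(x^2 - 110) and the roots of f are ±√114, ±√110. Hence the splitting field is K = Q(√114, √110). Since 114 and 110 are distinct squarefree integers > 1, their product 12540 is not a perfect square, so √110 ∉ Q(√114). By the tower law [K:Q] = [Q(√114,√110):Q(√114)] · [Q(√114):Q] = 2 · 2 = 4.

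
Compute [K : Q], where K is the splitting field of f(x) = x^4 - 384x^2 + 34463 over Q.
[K : Q] = 4

Solving the quadratic in x^2: x^2 = (384 ± √(384^2 - 4·34463))/2 = (384 ± √9604)/2 = (384 ± 98)/2, giving x^2 = 241 or x^2 = 143. So f(x) = (x^2 - 241)(x^2 - 143) and the roots of f are ±√241, ±√143. Hence the splitting field is K = Q(√241, √143). Since 241 and 143 are distinct squarefree integers > 1, their product 34463 is not a perfect square, so √143 ∉ Q(√241). By the tower law [K:Q] = [Q(√241,√143):Q(√241)] · [Q(√241):Q] = 2 · 2 = 4.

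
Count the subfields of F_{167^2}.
F_{167^2} has 2 subfields

The subfields of F_{p^n} are exactly the fields F_{p^d} for d | n (each is the fixed field of the unique index-d subgroup of Gal(F_{p^n}/F_p) ≅ Z/nZ). The divisors of n = 2 are {1, 2}, giving 2 subfields: F_{167^1}, F_{167^2}.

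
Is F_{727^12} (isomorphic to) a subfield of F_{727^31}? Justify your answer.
No: F_{727^12} is not a subfield of F_{727^31}

F_{p^m} embeds in F_{p^n} iff m | n. Here 12 ∤ 31 (since 31 = 2·12 + 7 with remainder 7 ≠ 0), so F_{727^12} is not a subfield of F_{727^31}. Equivalently: if it were, the tower law would give 12 = [F_{727^12}:F_727] dividing [F_{727^31}:F_727] = 31, contradiction.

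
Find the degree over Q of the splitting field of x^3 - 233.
[K : Q] = 6

The roots of x^3 - 233 are ∛233, ω∛233, ω^2∛233 where ω = e^(2πi/3) is a primitive cube root of unity, so K = Q(∛233, ω). Now [Q(∛233):Q] = 3 (since 233 is not a perfect cube, x^3 - 233 is irreducible) and [Q(ω):Q] = 2. Both 2 and 3 divide [K:Q], and [K:Q] ≤ 3·2 = 6, so [K:Q] = 6. (Equivalently: Q(∛233) ⊂ R but ω ∉ R, so [K : Q(∛233)] = 2.)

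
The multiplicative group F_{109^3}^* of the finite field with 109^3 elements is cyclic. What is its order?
|F_{109^3}^*| = 1295028

F_{109^3} has 109^3 = 1295029 elements; its multiplicative group consists of all nonzero elements, so |F_{109^3}^*| = 1295029 - 1 = 1295028. (It is cyclic since any finite subgroup of the multiplicative group of a field is cyclic.)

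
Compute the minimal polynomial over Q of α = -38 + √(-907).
m_α(x) = x^2 + 76x + 2351

From α + 38 = √(-907), squaring gives (α + 38)^2 = -907, i.e. α^2 + 76α + 1444 = -907, so α^2 + 76α + 2351 = 0. The discriminant of x^2 + 76x + 2351 is (76)^2 - 4·(2351) = 5776 - 9404 = -3628, and 4·(-907) is not a perfect square in Q since -907 is squarefree and ≠ 1. Hence x^2 + 76x + 2351 is irreducible over Q and is the minimal polynomial of α.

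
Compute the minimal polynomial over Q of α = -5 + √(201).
m_α(x) = x^2 + 10x - 176

From α + 5 = √(201), squaring gives (α + 5)^2 = 201, i.e. α^2 + 10α + 25 = 201, so α^2 + 10α - 176 = 0. The discriminant of x^2 + 10x - 176 is (10)^2 - 4·(-176) = 100 + 704 = 804, and 4·(201) is not a perfect square in Q since 201 is squarefree and ≠ 1. Hence x^2 + 10x - 176 is irreducible over Q and is the minimal polynomial of α.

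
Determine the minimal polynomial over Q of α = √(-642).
m_α(x) = x^2 + 642

α satisfies α^2 + 642 = 0, so x^2 + 642 annihilates α. Since d = -642 is squarefree and ≠ 1, it is not a perfect square in Q, so x^2 + 642 has no rational root and is therefore irreducible over Q (a degree-2 polynomial over a field is irreducible iff it has no root). Hence m_α(x) = x^2 + 642.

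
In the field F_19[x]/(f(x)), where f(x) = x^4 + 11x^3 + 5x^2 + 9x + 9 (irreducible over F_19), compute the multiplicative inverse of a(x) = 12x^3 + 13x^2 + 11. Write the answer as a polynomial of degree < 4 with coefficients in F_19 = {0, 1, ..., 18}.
a(x)^(-1) ≡ 17x^3 + 18x^2 + 8x + 8 (mod f(x))

Since f is irreducible over F_19, F_19[x]/(f) is a field and a(x) ≠ 0 has an inverse. Apply the extended Euclidean algorithm to f(x) and a(x) in F_19[x]: f(x) = (8x + 16)·a(x) + (6x^2 + 16x + 4);  a(x) = (2x)·(6x^2 + 16x + 4) + (11x + 11);  (6x^2 + 16x + 4) = (4x + 13)·(11x + 11) + (13). The last nonzero remainder is the constant 13 = gcd(f, a) in F_19. Back-substituting through the division chain expresses 13 = s(x)·a(x) + t(x)·f(x) with s(x) ≡ 12x^3 + 6x^2 + 9x + 9 (mod f), so (12x^3 + 6x^2 + 9x + 9)·a(x) ≡ 13 (mod f). Multiplying by 13^(-1) ≡ 3 in F_19 gives a(x)^(-1) ≡ 3·(12x^3 + 6x^2 + 9x + 9) ≡ 17x^3 + 18x^2 + 8x + 8 (mod f). Check: (12x^3 + 13x^2 + 11)·(17x^3 + 18x^2 + 8x + 8) = 14x^6 + 7x^4 + 7x^3 + 17x^2 + 12x + 12 ≡ 1 (mod x^4 + 11x^3 + 5x^2 + 9x + 9).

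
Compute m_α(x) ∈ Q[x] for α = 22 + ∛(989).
m_α(x) = x^3 - 66x^2 + 1452x - 11637

Set β = α - 22 = ∛(989), so β^3 = 989. Then (α - 22)^3 - 989 = 0, i.e. α is a root of g(x) = (x - 22)^3 - 989 = x^3 - 66x^2 + 1452x - 11637. Since g(x) = h(x - 22) where h(x) = x^3 - 989, and h is irreducible over Q (because 989 is not a perfect cube, so h has no rational root, and a monic cubic with no rational root is irreducible), g is also irreducible (irreducibility is preserved under the substitution x → x - 22). Hence m_α(x) = x^3 - 66x^2 + 1452x - 11637.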